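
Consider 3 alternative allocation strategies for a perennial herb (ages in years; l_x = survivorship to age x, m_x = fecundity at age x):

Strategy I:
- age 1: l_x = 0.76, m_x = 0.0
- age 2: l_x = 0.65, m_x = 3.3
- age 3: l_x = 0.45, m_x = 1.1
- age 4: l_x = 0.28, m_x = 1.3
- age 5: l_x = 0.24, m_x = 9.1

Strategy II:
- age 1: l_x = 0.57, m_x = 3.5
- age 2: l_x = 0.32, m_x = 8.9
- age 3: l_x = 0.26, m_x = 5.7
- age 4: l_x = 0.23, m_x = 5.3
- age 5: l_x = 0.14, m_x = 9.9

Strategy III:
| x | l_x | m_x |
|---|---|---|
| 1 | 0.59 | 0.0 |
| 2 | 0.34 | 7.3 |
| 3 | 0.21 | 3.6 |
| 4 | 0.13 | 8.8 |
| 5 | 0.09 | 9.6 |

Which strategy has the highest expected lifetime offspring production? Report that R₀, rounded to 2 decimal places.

8.93

Strategy I: R₀ = 0.76×0.0 + 0.65×3.3 + 0.45×1.1 + 0.28×1.3 + 0.24×9.1 = 5.1880
Strategy II: R₀ = 0.57×3.5 + 0.32×8.9 + 0.26×5.7 + 0.23×5.3 + 0.14×9.9 = 8.9300
Strategy III: R₀ = 0.59×0.0 + 0.34×7.3 + 0.21×3.6 + 0.13×8.8 + 0.09×9.6 = 5.2460
Highest R₀: strategy II with 8.9300.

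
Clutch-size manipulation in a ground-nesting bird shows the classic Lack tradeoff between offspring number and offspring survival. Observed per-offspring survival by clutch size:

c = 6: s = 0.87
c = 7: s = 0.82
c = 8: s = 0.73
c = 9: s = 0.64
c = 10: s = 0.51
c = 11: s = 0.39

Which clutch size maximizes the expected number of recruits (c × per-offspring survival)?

8

Expected recruits = c × s(c):
  c=6: 6 × 0.87 = 5.220
  c=7: 7 × 0.82 = 5.740
  c=8: 8 × 0.73 = 5.840
  c=9: 9 × 0.64 = 5.760
  c=10: 10 × 0.51 = 5.100
  c=11: 11 × 0.39 = 4.290
Maximum at c = 8 (5.840 recruits).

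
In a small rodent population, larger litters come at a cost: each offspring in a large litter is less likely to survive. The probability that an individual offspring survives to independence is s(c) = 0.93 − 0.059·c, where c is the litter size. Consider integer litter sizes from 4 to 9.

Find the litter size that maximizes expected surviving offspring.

8

Expected surviving offspring = c × s(c):
  c=4: 4 × 0.694 = 2.776
  c=5: 5 × 0.635 = 3.175
  c=6: 6 × 0.576 = 3.456
  c=7: 7 × 0.517 = 3.619
  c=8: 8 × 0.458 = 3.664
  c=9: 9 × 0.399 = 3.591
Maximum at c = 8 (3.664 surviving offspring).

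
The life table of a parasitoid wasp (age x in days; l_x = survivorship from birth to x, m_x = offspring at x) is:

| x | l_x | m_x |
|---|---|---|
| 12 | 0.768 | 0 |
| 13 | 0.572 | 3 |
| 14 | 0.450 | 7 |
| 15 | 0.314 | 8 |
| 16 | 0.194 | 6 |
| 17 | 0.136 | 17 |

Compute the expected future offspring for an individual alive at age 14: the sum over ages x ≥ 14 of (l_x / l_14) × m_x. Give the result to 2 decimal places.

20.31

l_14 = 0.450. Conditional survival from age 14 to x is l_x / l_14.
  x=14: (0.450/0.450) × 7 = 7.0000
  x=15: (0.314/0.450) × 8 = 5.5822
  x=16: (0.194/0.450) × 6 = 2.5867
  x=17: (0.136/0.450) × 17 = 5.1378
Sum = 7.0000 + 5.5822 + 2.5867 + 5.1378 = 20.3067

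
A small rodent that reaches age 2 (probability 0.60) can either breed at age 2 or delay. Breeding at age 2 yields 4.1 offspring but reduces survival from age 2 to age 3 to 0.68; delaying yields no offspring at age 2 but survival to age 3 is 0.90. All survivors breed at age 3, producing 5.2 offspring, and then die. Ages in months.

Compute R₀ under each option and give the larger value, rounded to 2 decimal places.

4.58

breed at age 2: R₀ = 0.60 × (4.1 + 0.68 × 5.2) = 0.60 × 7.6360 = 4.5816
delay to age 3: R₀ = 0.60 × (0.90 × 5.2) = 0.60 × 4.6800 = 2.8080
Higher: breed at age 2 (4.5816).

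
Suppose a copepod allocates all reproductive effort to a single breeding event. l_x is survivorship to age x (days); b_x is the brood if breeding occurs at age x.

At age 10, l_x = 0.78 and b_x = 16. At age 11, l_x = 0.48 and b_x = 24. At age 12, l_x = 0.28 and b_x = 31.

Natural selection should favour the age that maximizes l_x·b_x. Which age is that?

Expected offspring if breeding at age x = l_x × b_x:
  age 10: 0.78 × 16 = 12.480
  age 11: 0.48 × 24 = 11.520
  age 12: 0.28 × 31 = 8.680
Maximum at age 10 (12.480).

10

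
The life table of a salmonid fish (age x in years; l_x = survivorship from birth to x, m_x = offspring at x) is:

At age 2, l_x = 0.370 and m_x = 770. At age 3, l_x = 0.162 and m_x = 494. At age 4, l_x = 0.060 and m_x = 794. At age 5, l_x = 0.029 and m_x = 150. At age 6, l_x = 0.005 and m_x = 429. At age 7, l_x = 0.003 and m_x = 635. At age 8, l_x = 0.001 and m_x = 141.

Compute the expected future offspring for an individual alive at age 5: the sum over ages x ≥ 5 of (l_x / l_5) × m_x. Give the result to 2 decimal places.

l_5 = 0.029. Conditional survival from age 5 to x is l_x / l_5.
  x=5: (0.029/0.029) × 150 = 150.0000
  x=6: (0.005/0.029) × 429 = 73.9655
  x=7: (0.003/0.029) × 635 = 65.6897
  x=8: (0.001/0.029) × 141 = 4.8621
Sum = 150.0000 + 73.9655 + 65.6897 + 4.8621 = 294.5172

294.52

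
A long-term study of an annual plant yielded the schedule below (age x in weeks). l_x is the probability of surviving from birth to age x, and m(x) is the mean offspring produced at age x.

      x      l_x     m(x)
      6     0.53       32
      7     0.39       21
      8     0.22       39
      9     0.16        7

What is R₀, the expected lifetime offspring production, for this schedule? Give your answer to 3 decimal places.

34.850

R₀ = Σ l_x m(x):
  age 6: 0.53 × 32 = 16.9600
  age 7: 0.39 × 21 = 8.1900
  age 8: 0.22 × 39 = 8.5800
  age 9: 0.16 × 7 = 1.1200
R₀ = 16.9600 + 8.1900 + 8.5800 + 1.1200 = 34.8500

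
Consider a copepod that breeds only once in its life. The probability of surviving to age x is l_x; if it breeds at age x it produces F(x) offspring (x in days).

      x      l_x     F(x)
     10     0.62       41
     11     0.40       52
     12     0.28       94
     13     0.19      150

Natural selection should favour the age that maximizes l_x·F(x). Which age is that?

Expected offspring if breeding at age x = l_x × F(x):
  age 10: 0.62 × 41 = 25.420
  age 11: 0.40 × 52 = 20.800
  age 12: 0.28 × 94 = 26.320
  age 13: 0.19 × 150 = 28.500
Maximum at age 13 (28.500).

13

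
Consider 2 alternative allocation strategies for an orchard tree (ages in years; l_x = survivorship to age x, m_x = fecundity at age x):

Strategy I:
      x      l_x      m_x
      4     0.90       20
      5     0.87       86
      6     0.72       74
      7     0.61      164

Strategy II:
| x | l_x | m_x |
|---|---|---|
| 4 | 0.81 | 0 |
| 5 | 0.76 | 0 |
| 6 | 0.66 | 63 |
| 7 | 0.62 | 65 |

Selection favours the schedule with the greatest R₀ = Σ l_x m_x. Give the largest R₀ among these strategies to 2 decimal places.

246.14

Strategy I: R₀ = 0.90×20 + 0.87×86 + 0.72×74 + 0.61×164 = 246.1400
Strategy II: R₀ = 0.81×0 + 0.76×0 + 0.66×63 + 0.62×65 = 81.8800
Highest R₀: strategy I with 246.1400.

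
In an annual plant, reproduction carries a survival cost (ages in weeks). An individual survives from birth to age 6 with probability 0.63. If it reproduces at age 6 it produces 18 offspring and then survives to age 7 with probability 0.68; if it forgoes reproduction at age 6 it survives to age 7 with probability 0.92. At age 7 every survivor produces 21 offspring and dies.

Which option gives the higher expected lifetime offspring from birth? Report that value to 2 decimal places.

breed at age 6: R₀ = 0.63 × (18 + 0.68 × 21) = 0.63 × 32.2800 = 20.3364
delay to age 7: R₀ = 0.63 × (0.92 × 21) = 0.63 × 19.3200 = 12.1716
Higher: breed at age 6 (20.3364).

20.34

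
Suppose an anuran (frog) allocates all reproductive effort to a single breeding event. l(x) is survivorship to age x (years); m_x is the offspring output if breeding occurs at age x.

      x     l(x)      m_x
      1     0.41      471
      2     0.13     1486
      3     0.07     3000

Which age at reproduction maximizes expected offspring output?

Expected offspring if breeding at age x = l(x) × m_x:
  age 1: 0.41 × 471 = 193.110
  age 2: 0.13 × 1486 = 193.180
  age 3: 0.07 × 3000 = 210.000
Maximum at age 3 (210.000).

3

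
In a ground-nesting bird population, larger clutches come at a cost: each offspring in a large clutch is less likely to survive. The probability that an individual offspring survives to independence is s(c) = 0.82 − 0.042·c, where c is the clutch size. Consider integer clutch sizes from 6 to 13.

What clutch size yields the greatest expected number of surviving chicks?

10

Expected surviving chicks = c × s(c):
  c=6: 6 × 0.568 = 3.408
  c=7: 7 × 0.526 = 3.682
  c=8: 8 × 0.484 = 3.872
  c=9: 9 × 0.442 = 3.978
  c=10: 10 × 0.400 = 4.000
  c=11: 11 × 0.358 = 3.938
  c=12: 12 × 0.316 = 3.792
  c=13: 13 × 0.274 = 3.562
Maximum at c = 10 (4.000 surviving chicks).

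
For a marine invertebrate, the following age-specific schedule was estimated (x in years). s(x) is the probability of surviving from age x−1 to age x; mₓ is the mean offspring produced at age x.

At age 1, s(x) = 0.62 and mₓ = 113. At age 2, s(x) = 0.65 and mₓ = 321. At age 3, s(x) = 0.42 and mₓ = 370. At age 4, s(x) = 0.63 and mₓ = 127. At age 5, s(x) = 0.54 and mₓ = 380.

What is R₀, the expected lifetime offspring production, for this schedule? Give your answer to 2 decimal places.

297.47

Survivorship from birth: l_x = s_1·s_2·…·s_x.
  l_1 = 0.62000
  l_2 = 0.40300
  l_3 = 0.16926
  l_4 = 0.10663
  l_5 = 0.05758
R₀ = Σ l_x mₓ:
  age 1: 0.62000 × 113 = 70.0600
  age 2: 0.40300 × 321 = 129.3630
  age 3: 0.16926 × 370 = 62.6262
  age 4: 0.10663 × 127 = 13.5420
  age 5: 0.05758 × 380 = 21.8804
R₀ = 70.0600 + 129.3630 + 62.6262 + 13.5420 + 21.8804 = 297.4716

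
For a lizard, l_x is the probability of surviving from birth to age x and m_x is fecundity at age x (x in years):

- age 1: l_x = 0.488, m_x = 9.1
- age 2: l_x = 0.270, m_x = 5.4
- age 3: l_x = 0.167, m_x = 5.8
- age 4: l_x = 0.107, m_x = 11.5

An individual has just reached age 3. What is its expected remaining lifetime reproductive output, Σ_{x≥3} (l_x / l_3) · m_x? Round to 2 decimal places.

l_3 = 0.167. Conditional survival from age 3 to x is l_x / l_3.
  x=3: (0.167/0.167) × 5.8 = 5.8000
  x=4: (0.107/0.167) × 11.5 = 7.3683
Sum = 5.8000 + 7.3683 = 13.1683

13.17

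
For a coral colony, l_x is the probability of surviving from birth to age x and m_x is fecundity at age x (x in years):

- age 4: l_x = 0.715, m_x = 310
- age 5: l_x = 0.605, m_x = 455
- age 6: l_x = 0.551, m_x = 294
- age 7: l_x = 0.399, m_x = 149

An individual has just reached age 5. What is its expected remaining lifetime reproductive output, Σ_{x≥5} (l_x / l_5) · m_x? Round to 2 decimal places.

l_5 = 0.605. Conditional survival from age 5 to x is l_x / l_5.
  x=5: (0.605/0.605) × 455 = 455.0000
  x=6: (0.551/0.605) × 294 = 267.7587
  x=7: (0.399/0.605) × 149 = 98.2661
Sum = 455.0000 + 267.7587 + 98.2661 = 821.0248

821.02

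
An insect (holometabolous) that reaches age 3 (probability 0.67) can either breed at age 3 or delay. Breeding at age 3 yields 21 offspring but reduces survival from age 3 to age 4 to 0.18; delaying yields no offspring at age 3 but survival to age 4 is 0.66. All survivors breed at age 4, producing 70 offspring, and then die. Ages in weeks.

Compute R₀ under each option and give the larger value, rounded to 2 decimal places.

30.95

breed at age 3: R₀ = 0.67 × (21 + 0.18 × 70) = 0.67 × 33.6000 = 22.5120
delay to age 4: R₀ = 0.67 × (0.66 × 70) = 0.67 × 46.2000 = 30.9540
Higher: delay to age 4 (30.9540).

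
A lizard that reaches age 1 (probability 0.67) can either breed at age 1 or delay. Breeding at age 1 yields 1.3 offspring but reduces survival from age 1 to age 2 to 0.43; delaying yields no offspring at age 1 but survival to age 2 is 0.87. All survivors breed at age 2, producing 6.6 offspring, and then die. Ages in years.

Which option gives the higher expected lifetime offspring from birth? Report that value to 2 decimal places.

3.85

breed at age 1: R₀ = 0.67 × (1.3 + 0.43 × 6.6) = 0.67 × 4.1380 = 2.7725
delay to age 2: R₀ = 0.67 × (0.87 × 6.6) = 0.67 × 5.7420 = 3.8471
Higher: delay to age 2 (3.8471).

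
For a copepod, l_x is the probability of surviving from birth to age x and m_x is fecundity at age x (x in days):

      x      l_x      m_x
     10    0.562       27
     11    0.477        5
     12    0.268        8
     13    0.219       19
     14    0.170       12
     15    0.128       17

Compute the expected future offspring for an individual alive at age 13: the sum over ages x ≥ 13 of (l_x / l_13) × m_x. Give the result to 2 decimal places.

38.25

l_13 = 0.219. Conditional survival from age 13 to x is l_x / l_13.
  x=13: (0.219/0.219) × 19 = 19.0000
  x=14: (0.170/0.219) × 12 = 9.3151
  x=15: (0.128/0.219) × 17 = 9.9361
Sum = 19.0000 + 9.3151 + 9.9361 = 38.2511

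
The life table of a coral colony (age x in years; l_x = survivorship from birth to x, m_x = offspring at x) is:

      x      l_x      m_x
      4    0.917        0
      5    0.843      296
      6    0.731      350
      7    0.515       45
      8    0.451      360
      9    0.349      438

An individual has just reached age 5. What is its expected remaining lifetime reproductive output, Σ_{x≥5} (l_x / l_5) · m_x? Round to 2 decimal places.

1000.92

l_5 = 0.843. Conditional survival from age 5 to x is l_x / l_5.
  x=5: (0.843/0.843) × 296 = 296.0000
  x=6: (0.731/0.843) × 350 = 303.4994
  x=7: (0.515/0.843) × 45 = 27.4911
  x=8: (0.451/0.843) × 360 = 192.5979
  x=9: (0.349/0.843) × 438 = 181.3310
Sum = 296.0000 + 303.4994 + 27.4911 + 192.5979 + 181.3310 = 1000.9193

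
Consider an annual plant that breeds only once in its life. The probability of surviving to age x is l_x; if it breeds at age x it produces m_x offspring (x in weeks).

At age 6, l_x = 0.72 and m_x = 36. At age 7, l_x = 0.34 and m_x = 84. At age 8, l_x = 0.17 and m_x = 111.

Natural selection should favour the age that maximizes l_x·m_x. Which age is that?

Expected offspring if breeding at age x = l_x × m_x:
  age 6: 0.72 × 36 = 25.920
  age 7: 0.34 × 84 = 28.560
  age 8: 0.17 × 111 = 18.870
Maximum at age 7 (28.560).

7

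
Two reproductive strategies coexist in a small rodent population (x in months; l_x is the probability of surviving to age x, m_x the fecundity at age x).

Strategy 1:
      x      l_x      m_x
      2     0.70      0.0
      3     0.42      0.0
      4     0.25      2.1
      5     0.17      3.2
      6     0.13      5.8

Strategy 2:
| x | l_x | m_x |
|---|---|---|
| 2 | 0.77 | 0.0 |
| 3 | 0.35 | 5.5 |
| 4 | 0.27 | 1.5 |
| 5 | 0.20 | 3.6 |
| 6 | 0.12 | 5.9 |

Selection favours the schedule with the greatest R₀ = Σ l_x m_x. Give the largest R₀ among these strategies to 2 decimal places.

3.76

Strategy 1: R₀ = 0.70×0.0 + 0.42×0.0 + 0.25×2.1 + 0.17×3.2 + 0.13×5.8 = 1.8230
Strategy 2: R₀ = 0.77×0.0 + 0.35×5.5 + 0.27×1.5 + 0.20×3.6 + 0.12×5.9 = 3.7580
Highest R₀: strategy 2 with 3.7580.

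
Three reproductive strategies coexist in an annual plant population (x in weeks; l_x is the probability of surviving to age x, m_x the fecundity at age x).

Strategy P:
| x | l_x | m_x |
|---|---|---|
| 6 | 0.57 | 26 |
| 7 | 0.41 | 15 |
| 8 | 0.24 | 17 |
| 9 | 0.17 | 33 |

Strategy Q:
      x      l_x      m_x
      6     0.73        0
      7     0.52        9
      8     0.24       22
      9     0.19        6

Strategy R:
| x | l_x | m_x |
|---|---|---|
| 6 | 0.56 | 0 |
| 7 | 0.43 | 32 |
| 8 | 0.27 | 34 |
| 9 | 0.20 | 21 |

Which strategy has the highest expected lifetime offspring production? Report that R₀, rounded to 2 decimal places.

30.66

Strategy P: R₀ = 0.57×26 + 0.41×15 + 0.24×17 + 0.17×33 = 30.6600
Strategy Q: R₀ = 0.73×0 + 0.52×9 + 0.24×22 + 0.19×6 = 11.1000
Strategy R: R₀ = 0.56×0 + 0.43×32 + 0.27×34 + 0.20×21 = 27.1400
Highest R₀: strategy P with 30.6600.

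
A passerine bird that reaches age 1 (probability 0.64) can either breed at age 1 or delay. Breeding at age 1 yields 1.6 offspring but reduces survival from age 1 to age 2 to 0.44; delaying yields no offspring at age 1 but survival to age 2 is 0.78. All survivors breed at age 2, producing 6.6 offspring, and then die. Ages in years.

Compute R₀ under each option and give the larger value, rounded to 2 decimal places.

breed at age 1: R₀ = 0.64 × (1.6 + 0.44 × 6.6) = 0.64 × 4.5040 = 2.8826
delay to age 2: R₀ = 0.64 × (0.78 × 6.6) = 0.64 × 5.1480 = 3.2947
Higher: delay to age 2 (3.2947).

3.29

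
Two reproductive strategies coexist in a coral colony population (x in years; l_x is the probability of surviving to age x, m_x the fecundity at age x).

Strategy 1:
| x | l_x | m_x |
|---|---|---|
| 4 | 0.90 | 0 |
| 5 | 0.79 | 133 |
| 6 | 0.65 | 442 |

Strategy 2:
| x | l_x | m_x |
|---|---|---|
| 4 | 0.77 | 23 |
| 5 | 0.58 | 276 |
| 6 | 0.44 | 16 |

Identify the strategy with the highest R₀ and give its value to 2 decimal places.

Strategy 1: R₀ = 0.90×0 + 0.79×133 + 0.65×442 = 392.3700
Strategy 2: R₀ = 0.77×23 + 0.58×276 + 0.44×16 = 184.8300
Highest R₀: strategy 1 with 392.3700.

392.37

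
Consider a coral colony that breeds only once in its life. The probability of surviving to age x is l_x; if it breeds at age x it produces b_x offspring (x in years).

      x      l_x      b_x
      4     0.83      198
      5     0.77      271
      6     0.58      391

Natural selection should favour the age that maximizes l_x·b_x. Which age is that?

Expected offspring if breeding at age x = l_x × b_x:
  age 4: 0.83 × 198 = 164.340
  age 5: 0.77 × 271 = 208.670
  age 6: 0.58 × 391 = 226.780
Maximum at age 6 (226.780).

6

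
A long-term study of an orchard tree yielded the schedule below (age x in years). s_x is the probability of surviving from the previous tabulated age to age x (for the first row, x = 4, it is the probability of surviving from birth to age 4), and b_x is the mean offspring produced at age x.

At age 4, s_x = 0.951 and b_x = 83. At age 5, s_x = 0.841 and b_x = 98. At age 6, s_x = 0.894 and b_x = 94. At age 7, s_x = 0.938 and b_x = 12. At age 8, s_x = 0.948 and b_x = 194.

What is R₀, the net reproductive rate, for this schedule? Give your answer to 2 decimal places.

355.92

Survivorship from birth: l_x = s_4·s_5·…·s_x.
  l_4 = 0.95100
  l_5 = 0.79979
  l_6 = 0.71501
  l_7 = 0.67068
  l_8 = 0.63581
R₀ = Σ l_x b_x:
  age 4: 0.95100 × 83 = 78.9330
  age 5: 0.79979 × 98 = 78.3794
  age 6: 0.71501 × 94 = 67.2109
  age 7: 0.67068 × 12 = 8.0482
  age 8: 0.63581 × 194 = 123.3471
R₀ = 78.9330 + 78.3794 + 67.2109 + 8.0482 + 123.3471 = 355.9187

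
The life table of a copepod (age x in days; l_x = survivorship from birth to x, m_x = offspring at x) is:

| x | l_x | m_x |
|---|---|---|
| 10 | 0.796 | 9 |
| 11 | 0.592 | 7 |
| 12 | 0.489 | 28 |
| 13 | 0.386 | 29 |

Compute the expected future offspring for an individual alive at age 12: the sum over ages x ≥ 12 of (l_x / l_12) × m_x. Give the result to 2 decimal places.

l_12 = 0.489. Conditional survival from age 12 to x is l_x / l_12.
  x=12: (0.489/0.489) × 28 = 28.0000
  x=13: (0.386/0.489) × 29 = 22.8916
Sum = 28.0000 + 22.8916 = 50.8916

50.89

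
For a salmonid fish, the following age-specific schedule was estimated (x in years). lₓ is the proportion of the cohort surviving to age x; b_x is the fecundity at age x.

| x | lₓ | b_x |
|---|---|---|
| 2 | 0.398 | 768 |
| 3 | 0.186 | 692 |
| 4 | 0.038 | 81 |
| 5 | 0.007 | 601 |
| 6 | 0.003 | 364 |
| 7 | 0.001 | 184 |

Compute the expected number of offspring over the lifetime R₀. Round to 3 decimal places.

442.937

R₀ = Σ lₓ b_x:
  age 2: 0.398 × 768 = 305.6640
  age 3: 0.186 × 692 = 128.7120
  age 4: 0.038 × 81 = 3.0780
  age 5: 0.007 × 601 = 4.2070
  age 6: 0.003 × 364 = 1.0920
  age 7: 0.001 × 184 = 0.1840
R₀ = 305.6640 + 128.7120 + 3.0780 + 4.2070 + 1.0920 + 0.1840 = 442.9370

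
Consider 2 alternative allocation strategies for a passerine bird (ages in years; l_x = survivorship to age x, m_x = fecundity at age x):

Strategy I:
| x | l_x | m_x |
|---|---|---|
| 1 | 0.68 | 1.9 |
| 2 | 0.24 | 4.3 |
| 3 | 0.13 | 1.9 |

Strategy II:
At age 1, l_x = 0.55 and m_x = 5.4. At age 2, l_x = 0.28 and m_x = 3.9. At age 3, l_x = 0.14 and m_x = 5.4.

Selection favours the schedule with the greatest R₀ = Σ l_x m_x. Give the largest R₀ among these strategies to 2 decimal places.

Strategy I: R₀ = 0.68×1.9 + 0.24×4.3 + 0.13×1.9 = 2.5710
Strategy II: R₀ = 0.55×5.4 + 0.28×3.9 + 0.14×5.4 = 4.8180
Highest R₀: strategy II with 4.8180.

4.82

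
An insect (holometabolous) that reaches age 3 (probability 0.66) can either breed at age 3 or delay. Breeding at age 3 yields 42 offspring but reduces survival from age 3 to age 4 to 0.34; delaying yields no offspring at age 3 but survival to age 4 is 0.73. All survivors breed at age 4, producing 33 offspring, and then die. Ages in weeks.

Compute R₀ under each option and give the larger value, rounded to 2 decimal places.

breed at age 3: R₀ = 0.66 × (42 + 0.34 × 33) = 0.66 × 53.2200 = 35.1252
delay to age 4: R₀ = 0.66 × (0.73 × 33) = 0.66 × 24.0900 = 15.8994
Higher: breed at age 3 (35.1252).

35.13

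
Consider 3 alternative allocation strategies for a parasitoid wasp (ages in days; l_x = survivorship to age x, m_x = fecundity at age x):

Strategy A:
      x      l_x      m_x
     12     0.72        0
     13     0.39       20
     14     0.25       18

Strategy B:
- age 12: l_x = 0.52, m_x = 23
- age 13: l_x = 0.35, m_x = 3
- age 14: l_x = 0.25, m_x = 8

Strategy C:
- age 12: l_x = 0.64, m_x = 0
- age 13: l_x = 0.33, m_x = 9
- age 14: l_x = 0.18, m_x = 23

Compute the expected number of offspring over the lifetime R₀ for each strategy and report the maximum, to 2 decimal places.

15.01

Strategy A: R₀ = 0.72×0 + 0.39×20 + 0.25×18 = 12.3000
Strategy B: R₀ = 0.52×23 + 0.35×3 + 0.25×8 = 15.0100
Strategy C: R₀ = 0.64×0 + 0.33×9 + 0.18×23 = 7.1100
Highest R₀: strategy B with 15.0100.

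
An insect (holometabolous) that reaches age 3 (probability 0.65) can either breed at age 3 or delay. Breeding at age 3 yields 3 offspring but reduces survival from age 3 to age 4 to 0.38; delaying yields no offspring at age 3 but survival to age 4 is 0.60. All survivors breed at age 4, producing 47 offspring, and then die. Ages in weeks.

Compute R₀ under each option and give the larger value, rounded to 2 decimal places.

18.33

breed at age 3: R₀ = 0.65 × (3 + 0.38 × 47) = 0.65 × 20.8600 = 13.5590
delay to age 4: R₀ = 0.65 × (0.60 × 47) = 0.65 × 28.2000 = 18.3300
Higher: delay to age 4 (18.3300).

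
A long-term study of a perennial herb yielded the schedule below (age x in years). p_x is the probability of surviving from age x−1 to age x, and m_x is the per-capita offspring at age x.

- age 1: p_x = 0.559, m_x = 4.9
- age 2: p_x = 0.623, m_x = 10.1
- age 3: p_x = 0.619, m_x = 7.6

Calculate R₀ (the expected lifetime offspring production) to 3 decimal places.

7.895

Survivorship from birth: l_x = p_1·p_2·…·p_x.
  l_1 = 0.55900
  l_2 = 0.34826
  l_3 = 0.21557
R₀ = Σ l_x m_x:
  age 1: 0.55900 × 4.9 = 2.7391
  age 2: 0.34826 × 10.1 = 3.5174
  age 3: 0.21557 × 7.6 = 1.6383
R₀ = 2.7391 + 3.5174 + 1.6383 = 7.8949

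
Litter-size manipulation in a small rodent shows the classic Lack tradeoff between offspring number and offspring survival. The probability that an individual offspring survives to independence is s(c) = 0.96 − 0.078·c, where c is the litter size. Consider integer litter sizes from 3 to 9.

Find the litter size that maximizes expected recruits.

Expected recruits = c × s(c):
  c=3: 3 × 0.726 = 2.178
  c=4: 4 × 0.648 = 2.592
  c=5: 5 × 0.570 = 2.850
  c=6: 6 × 0.492 = 2.952
  c=7: 7 × 0.414 = 2.898
  c=8: 8 × 0.336 = 2.688
  c=9: 9 × 0.258 = 2.322
Maximum at c = 6 (2.952 recruits).

6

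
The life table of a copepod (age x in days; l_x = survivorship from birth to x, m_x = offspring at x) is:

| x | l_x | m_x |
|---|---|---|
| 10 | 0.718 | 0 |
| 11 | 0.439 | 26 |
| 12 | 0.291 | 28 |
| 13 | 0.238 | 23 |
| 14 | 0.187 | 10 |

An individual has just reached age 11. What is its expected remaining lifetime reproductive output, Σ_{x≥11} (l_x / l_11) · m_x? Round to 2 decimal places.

61.29

l_11 = 0.439. Conditional survival from age 11 to x is l_x / l_11.
  x=11: (0.439/0.439) × 26 = 26.0000
  x=12: (0.291/0.439) × 28 = 18.5604
  x=13: (0.238/0.439) × 23 = 12.4692
  x=14: (0.187/0.439) × 10 = 4.2597
Sum = 26.0000 + 18.5604 + 12.4692 + 4.2597 = 61.2893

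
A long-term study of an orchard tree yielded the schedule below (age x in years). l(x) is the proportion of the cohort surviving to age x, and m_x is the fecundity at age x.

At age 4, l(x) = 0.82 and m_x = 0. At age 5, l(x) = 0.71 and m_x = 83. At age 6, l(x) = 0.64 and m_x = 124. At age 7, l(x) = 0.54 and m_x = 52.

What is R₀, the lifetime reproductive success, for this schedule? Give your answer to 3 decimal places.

166.370

R₀ = Σ l(x) m_x:
  age 4: 0.82 × 0 = 0.0000
  age 5: 0.71 × 83 = 58.9300
  age 6: 0.64 × 124 = 79.3600
  age 7: 0.54 × 52 = 28.0800
R₀ = 0.0000 + 58.9300 + 79.3600 + 28.0800 = 166.3700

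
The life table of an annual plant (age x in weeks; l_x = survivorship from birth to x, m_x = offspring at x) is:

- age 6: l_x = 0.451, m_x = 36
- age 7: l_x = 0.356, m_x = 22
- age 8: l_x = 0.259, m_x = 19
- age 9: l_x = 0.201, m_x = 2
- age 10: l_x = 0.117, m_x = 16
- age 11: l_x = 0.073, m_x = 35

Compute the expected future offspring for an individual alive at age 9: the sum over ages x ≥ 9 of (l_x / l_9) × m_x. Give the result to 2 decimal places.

l_9 = 0.201. Conditional survival from age 9 to x is l_x / l_9.
  x=9: (0.201/0.201) × 2 = 2.0000
  x=10: (0.117/0.201) × 16 = 9.3134
  x=11: (0.073/0.201) × 35 = 12.7114
Sum = 2.0000 + 9.3134 + 12.7114 = 24.0249

24.02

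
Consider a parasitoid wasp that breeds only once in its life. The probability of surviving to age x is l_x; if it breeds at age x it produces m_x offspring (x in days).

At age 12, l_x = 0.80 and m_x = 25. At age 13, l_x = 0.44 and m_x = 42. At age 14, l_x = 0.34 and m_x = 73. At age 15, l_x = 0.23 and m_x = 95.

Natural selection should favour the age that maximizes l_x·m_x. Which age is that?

Expected offspring if breeding at age x = l_x × m_x:
  age 12: 0.80 × 25 = 20.000
  age 13: 0.44 × 42 = 18.480
  age 14: 0.34 × 73 = 24.820
  age 15: 0.23 × 95 = 21.850
Maximum at age 14 (24.820).

14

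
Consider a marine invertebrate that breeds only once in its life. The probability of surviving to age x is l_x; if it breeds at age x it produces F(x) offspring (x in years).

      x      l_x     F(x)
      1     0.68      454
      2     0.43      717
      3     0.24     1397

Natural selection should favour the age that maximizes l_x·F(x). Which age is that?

3

Expected offspring if breeding at age x = l_x × F(x):
  age 1: 0.68 × 454 = 308.720
  age 2: 0.43 × 717 = 308.310
  age 3: 0.24 × 1397 = 335.280
Maximum at age 3 (335.280).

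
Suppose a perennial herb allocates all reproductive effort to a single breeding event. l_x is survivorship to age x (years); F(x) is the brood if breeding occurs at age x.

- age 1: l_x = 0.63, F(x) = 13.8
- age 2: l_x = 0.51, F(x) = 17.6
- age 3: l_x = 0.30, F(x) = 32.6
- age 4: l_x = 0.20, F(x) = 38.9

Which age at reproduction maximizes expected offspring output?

3

Expected offspring if breeding at age x = l_x × F(x):
  age 1: 0.63 × 13.8 = 8.694
  age 2: 0.51 × 17.6 = 8.976
  age 3: 0.30 × 32.6 = 9.780
  age 4: 0.20 × 38.9 = 7.780
Maximum at age 3 (9.780).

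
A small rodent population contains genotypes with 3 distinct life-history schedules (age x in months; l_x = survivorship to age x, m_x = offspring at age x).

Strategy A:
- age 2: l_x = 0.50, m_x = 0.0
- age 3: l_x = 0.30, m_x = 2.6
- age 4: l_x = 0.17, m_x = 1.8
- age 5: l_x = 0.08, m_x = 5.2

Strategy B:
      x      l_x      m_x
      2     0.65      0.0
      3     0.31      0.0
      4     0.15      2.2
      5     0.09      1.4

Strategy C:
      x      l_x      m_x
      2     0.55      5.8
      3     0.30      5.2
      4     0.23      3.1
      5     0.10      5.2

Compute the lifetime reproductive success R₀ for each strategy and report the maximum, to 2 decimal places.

5.98

Strategy A: R₀ = 0.50×0.0 + 0.30×2.6 + 0.17×1.8 + 0.08×5.2 = 1.5020
Strategy B: R₀ = 0.65×0.0 + 0.31×0.0 + 0.15×2.2 + 0.09×1.4 = 0.4560
Strategy C: R₀ = 0.55×5.8 + 0.30×5.2 + 0.23×3.1 + 0.10×5.2 = 5.9830
Highest R₀: strategy C with 5.9830.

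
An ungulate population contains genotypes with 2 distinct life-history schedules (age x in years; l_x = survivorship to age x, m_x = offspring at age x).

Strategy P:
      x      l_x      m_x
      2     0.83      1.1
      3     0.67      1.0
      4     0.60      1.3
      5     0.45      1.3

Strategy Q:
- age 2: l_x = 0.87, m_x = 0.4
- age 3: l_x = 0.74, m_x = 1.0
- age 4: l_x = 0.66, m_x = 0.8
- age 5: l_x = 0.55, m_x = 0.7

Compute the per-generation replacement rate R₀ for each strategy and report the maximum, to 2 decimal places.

2.95

Strategy P: R₀ = 0.83×1.1 + 0.67×1.0 + 0.60×1.3 + 0.45×1.3 = 2.9480
Strategy Q: R₀ = 0.87×0.4 + 0.74×1.0 + 0.66×0.8 + 0.55×0.7 = 2.0010
Highest R₀: strategy P with 2.9480.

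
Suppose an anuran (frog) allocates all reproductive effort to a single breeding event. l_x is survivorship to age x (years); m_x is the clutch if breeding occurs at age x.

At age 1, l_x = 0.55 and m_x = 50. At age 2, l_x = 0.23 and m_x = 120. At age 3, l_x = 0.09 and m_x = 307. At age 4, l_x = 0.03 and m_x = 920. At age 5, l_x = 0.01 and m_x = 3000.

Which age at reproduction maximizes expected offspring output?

Expected offspring if breeding at age x = l_x × m_x:
  age 1: 0.55 × 50 = 27.500
  age 2: 0.23 × 120 = 27.600
  age 3: 0.09 × 307 = 27.630
  age 4: 0.03 × 920 = 27.600
  age 5: 0.01 × 3000 = 30.000
Maximum at age 5 (30.000).

5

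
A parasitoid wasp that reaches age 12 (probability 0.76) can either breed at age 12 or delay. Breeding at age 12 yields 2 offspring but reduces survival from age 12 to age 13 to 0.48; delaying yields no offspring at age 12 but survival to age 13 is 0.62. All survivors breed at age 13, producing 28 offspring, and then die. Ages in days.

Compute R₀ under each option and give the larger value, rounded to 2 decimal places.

breed at age 12: R₀ = 0.76 × (2 + 0.48 × 28) = 0.76 × 15.4400 = 11.7344
delay to age 13: R₀ = 0.76 × (0.62 × 28) = 0.76 × 17.3600 = 13.1936
Higher: delay to age 13 (13.1936).

13.19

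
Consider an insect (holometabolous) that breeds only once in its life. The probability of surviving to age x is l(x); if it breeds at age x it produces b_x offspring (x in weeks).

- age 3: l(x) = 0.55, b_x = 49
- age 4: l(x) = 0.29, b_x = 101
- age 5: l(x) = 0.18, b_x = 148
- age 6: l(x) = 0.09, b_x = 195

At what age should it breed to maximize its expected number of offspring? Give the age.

Expected offspring if breeding at age x = l(x) × b_x:
  age 3: 0.55 × 49 = 26.950
  age 4: 0.29 × 101 = 29.290
  age 5: 0.18 × 148 = 26.640
  age 6: 0.09 × 195 = 17.550
Maximum at age 4 (29.290).

4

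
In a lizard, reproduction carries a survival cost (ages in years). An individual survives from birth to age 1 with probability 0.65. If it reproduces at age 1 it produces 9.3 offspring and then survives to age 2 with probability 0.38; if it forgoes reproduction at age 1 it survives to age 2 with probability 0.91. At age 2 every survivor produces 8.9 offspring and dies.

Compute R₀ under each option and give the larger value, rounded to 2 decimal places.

breed at age 1: R₀ = 0.65 × (9.3 + 0.38 × 8.9) = 0.65 × 12.6820 = 8.2433
delay to age 2: R₀ = 0.65 × (0.91 × 8.9) = 0.65 × 8.0990 = 5.2644
Higher: breed at age 1 (8.2433).

8.24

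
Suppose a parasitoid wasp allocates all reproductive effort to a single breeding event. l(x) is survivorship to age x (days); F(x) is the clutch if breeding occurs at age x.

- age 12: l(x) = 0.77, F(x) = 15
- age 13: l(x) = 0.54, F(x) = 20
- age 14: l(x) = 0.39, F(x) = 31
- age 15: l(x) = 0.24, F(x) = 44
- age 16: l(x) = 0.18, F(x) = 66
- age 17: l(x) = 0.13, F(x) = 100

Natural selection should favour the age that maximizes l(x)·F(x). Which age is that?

Expected offspring if breeding at age x = l(x) × F(x):
  age 12: 0.77 × 15 = 11.550
  age 13: 0.54 × 20 = 10.800
  age 14: 0.39 × 31 = 12.090
  age 15: 0.24 × 44 = 10.560
  age 16: 0.18 × 66 = 11.880
  age 17: 0.13 × 100 = 13.000
Maximum at age 17 (13.000).

17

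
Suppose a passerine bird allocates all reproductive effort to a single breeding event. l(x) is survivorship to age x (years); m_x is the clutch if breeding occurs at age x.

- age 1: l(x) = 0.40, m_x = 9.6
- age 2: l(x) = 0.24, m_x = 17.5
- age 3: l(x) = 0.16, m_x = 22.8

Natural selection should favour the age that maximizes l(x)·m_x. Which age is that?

2

Expected offspring if breeding at age x = l(x) × m_x:
  age 1: 0.40 × 9.6 = 3.840
  age 2: 0.24 × 17.5 = 4.200
  age 3: 0.16 × 22.8 = 3.648
Maximum at age 2 (4.200).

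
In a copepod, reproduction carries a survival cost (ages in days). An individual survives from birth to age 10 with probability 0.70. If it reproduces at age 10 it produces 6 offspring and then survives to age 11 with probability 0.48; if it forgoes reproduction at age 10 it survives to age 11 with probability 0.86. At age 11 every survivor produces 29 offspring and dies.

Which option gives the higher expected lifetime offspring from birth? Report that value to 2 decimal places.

breed at age 10: R₀ = 0.70 × (6 + 0.48 × 29) = 0.70 × 19.9200 = 13.9440
delay to age 11: R₀ = 0.70 × (0.86 × 29) = 0.70 × 24.9400 = 17.4580
Higher: delay to age 11 (17.4580).

17.46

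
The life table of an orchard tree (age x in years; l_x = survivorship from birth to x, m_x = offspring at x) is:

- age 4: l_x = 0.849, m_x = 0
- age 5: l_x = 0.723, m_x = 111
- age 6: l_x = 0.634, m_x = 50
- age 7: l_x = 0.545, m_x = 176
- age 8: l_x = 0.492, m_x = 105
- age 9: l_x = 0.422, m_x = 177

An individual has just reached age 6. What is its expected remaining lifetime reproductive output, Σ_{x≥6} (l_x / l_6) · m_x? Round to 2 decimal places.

400.59

l_6 = 0.634. Conditional survival from age 6 to x is l_x / l_6.
  x=6: (0.634/0.634) × 50 = 50.0000
  x=7: (0.545/0.634) × 176 = 151.2934
  x=8: (0.492/0.634) × 105 = 81.4826
  x=9: (0.422/0.634) × 177 = 117.8139
Sum = 50.0000 + 151.2934 + 81.4826 + 117.8139 = 400.5899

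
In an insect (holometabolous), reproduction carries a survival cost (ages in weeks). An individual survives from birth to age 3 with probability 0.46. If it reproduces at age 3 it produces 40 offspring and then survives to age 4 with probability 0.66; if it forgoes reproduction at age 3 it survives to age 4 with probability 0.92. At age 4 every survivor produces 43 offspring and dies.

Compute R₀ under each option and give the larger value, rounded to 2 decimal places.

breed at age 3: R₀ = 0.46 × (40 + 0.66 × 43) = 0.46 × 68.3800 = 31.4548
delay to age 4: R₀ = 0.46 × (0.92 × 43) = 0.46 × 39.5600 = 18.1976
Higher: breed at age 3 (31.4548).

31.45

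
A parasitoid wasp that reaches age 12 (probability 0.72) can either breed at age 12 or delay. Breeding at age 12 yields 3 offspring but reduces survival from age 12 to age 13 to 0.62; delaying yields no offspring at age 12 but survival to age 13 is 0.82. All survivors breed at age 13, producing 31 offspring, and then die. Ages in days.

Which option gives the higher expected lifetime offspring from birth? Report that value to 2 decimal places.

breed at age 12: R₀ = 0.72 × (3 + 0.62 × 31) = 0.72 × 22.2200 = 15.9984
delay to age 13: R₀ = 0.72 × (0.82 × 31) = 0.72 × 25.4200 = 18.3024
Higher: delay to age 13 (18.3024).

18.30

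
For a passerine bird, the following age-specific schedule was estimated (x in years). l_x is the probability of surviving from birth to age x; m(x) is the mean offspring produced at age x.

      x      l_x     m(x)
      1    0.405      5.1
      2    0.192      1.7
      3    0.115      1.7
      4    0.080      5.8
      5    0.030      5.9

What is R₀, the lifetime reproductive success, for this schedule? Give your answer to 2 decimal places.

R₀ = Σ l_x m(x):
  age 1: 0.405 × 5.1 = 2.0655
  age 2: 0.192 × 1.7 = 0.3264
  age 3: 0.115 × 1.7 = 0.1955
  age 4: 0.080 × 5.8 = 0.4640
  age 5: 0.030 × 5.9 = 0.1770
R₀ = 2.0655 + 0.3264 + 0.1955 + 0.4640 + 0.1770 = 3.2284

3.23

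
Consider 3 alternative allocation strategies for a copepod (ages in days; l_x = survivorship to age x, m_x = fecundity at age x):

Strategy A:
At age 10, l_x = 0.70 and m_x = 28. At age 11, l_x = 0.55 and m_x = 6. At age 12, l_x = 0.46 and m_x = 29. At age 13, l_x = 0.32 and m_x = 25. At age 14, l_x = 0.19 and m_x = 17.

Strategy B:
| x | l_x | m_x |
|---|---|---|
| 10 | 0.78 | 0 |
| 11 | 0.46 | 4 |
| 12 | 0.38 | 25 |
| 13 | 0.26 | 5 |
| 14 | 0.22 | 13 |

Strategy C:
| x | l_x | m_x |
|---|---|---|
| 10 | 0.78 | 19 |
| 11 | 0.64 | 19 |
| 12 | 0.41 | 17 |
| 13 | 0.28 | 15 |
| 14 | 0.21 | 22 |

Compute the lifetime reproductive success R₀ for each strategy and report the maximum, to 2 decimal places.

Strategy A: R₀ = 0.70×28 + 0.55×6 + 0.46×29 + 0.32×25 + 0.19×17 = 47.4700
Strategy B: R₀ = 0.78×0 + 0.46×4 + 0.38×25 + 0.26×5 + 0.22×13 = 15.5000
Strategy C: R₀ = 0.78×19 + 0.64×19 + 0.41×17 + 0.28×15 + 0.21×22 = 42.7700
Highest R₀: strategy A with 47.4700.

47.47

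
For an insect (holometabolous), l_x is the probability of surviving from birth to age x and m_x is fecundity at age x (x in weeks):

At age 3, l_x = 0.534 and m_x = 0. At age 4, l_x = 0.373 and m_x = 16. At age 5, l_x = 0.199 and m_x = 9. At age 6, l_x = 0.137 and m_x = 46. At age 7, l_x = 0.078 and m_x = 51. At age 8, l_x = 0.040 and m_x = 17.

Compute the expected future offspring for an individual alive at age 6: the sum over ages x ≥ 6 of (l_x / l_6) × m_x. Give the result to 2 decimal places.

l_6 = 0.137. Conditional survival from age 6 to x is l_x / l_6.
  x=6: (0.137/0.137) × 46 = 46.0000
  x=7: (0.078/0.137) × 51 = 29.0365
  x=8: (0.040/0.137) × 17 = 4.9635
Sum = 46.0000 + 29.0365 + 4.9635 = 80.0000

80.00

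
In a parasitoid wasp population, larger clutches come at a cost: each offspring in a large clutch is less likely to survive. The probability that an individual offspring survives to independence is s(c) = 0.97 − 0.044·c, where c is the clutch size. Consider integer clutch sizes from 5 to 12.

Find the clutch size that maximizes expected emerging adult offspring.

11

Expected emerging adult offspring = c × s(c):
  c=5: 5 × 0.750 = 3.750
  c=6: 6 × 0.706 = 4.236
  c=7: 7 × 0.662 = 4.634
  c=8: 8 × 0.618 = 4.944
  c=9: 9 × 0.574 = 5.166
  c=10: 10 × 0.530 = 5.300
  c=11: 11 × 0.486 = 5.346
  c=12: 12 × 0.442 = 5.304
Maximum at c = 11 (5.346 emerging adult offspring).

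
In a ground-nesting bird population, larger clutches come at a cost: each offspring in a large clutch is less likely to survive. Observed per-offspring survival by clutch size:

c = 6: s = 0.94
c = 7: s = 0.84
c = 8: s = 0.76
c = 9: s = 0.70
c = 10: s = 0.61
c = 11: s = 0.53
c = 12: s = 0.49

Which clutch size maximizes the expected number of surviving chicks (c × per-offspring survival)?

9

Expected surviving chicks = c × s(c):
  c=6: 6 × 0.94 = 5.640
  c=7: 7 × 0.84 = 5.880
  c=8: 8 × 0.76 = 6.080
  c=9: 9 × 0.70 = 6.300
  c=10: 10 × 0.61 = 6.100
  c=11: 11 × 0.53 = 5.830
  c=12: 12 × 0.49 = 5.880
Maximum at c = 9 (6.300 surviving chicks).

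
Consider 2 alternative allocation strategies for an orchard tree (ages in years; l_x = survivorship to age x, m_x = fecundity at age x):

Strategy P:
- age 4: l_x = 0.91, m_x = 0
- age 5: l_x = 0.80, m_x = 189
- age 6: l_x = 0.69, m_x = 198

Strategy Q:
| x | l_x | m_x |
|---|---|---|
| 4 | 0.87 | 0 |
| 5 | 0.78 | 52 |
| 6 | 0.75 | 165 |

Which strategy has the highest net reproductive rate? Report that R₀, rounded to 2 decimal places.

287.82

Strategy P: R₀ = 0.91×0 + 0.80×189 + 0.69×198 = 287.8200
Strategy Q: R₀ = 0.87×0 + 0.78×52 + 0.75×165 = 164.3100
Highest R₀: strategy P with 287.8200.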